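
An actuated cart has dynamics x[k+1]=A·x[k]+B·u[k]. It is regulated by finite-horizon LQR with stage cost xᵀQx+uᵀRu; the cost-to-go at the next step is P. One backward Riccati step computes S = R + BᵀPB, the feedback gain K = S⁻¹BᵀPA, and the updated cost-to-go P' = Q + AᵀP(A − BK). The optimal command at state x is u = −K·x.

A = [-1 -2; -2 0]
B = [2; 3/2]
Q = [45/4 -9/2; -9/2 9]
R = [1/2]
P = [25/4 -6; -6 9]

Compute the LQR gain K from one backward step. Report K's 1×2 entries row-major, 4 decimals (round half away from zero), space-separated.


-0.6667 -0.7179

BᵀP = [3.5000 1.5000]
S = R + BᵀPB = [1/2] + [9.2500] = [9.7500]
BᵀPA = [-6.5000 -7.0000]
K = S⁻¹·BᵀPA = [-0.6667 -0.7179]
A−BK = [0.3333 -0.5641; -1.0000 1.0769]
AᵀP(A−BK) = [13.9167 -16.1667; -16.1667 19.9744]
P' = Q + AᵀP(A−BK) = [25.1667 -20.6667; -20.6667 28.9744]
tr(P') = 54.1410


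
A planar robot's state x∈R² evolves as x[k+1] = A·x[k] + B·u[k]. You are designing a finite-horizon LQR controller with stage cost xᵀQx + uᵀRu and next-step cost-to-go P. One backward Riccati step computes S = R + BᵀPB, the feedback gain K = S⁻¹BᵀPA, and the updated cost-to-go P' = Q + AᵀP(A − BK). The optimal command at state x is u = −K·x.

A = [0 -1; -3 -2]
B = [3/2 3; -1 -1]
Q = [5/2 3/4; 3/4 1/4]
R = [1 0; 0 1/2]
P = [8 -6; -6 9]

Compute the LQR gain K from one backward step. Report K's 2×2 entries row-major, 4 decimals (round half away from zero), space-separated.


BᵀP = [18.0000 -18.0000; 30.0000 -27.0000]
S = R + BᵀPB = [1 0; 0 1/2] + [45.0000 72.0000; 72.0000 117.0000] = [46.0000 72.0000; 72.0000 117.5000]
BᵀPA = [54.0000 18.0000; 81.0000 24.0000]
K = S⁻¹·BᵀPA = [2.3213 1.7511; -0.7330 -0.8688]
A−BK = [-1.2828 -1.0204; -1.4118 -1.1176]
AᵀP(A−BK) = [15.0271 11.8100; 11.8100 9.3303]
P' = Q + AᵀP(A−BK) = [17.5271 12.5600; 12.5600 9.5803]
tr(P') = 27.1075

2.3213 1.7511 -0.7330 -0.8688


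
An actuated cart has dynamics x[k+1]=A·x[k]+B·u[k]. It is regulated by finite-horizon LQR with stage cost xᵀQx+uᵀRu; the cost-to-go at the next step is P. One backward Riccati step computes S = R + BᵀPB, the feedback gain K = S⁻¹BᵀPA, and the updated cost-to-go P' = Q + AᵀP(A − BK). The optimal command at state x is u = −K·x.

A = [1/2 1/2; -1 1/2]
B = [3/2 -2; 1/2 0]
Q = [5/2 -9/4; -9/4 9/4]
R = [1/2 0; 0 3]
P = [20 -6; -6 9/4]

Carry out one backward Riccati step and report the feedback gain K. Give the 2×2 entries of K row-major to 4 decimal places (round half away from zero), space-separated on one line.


BᵀP = [27.0000 -7.8750; -40.0000 12.0000]
S = R + BᵀPB = [1/2 0; 0 3] + [36.5625 -54.0000; -54.0000 80.0000] = [37.0625 -54.0000; -54.0000 83.0000]
BᵀPA = [21.3750 9.5625; -32.0000 -14.0000]
K = S⁻¹·BᵀPA = [0.2879 0.2353; -0.1982 -0.0156]
A−BK = [-0.3283 0.1159; -1.1440 0.3824]
AᵀP(A−BK) = [0.7526 -0.1533; -0.1533 0.0942]
P' = Q + AᵀP(A−BK) = [3.2526 -2.4033; -2.4033 2.3442]
tr(P') = 5.5969

0.2879 0.2353 -0.1982 -0.0156


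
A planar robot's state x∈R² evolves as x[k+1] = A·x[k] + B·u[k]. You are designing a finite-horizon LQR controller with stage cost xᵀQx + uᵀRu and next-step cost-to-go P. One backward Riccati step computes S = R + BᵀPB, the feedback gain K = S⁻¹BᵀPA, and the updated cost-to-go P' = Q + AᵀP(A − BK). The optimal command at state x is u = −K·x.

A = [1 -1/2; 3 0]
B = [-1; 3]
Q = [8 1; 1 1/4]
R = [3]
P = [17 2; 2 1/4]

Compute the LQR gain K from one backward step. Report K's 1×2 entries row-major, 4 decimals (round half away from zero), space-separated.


-1.4390 0.5366

BᵀP = [-11.0000 -1.2500]
S = R + BᵀPB = [3] + [7.2500] = [10.2500]
BᵀPA = [-14.7500 5.5000]
K = S⁻¹·BᵀPA = [-1.4390 0.5366]
A−BK = [-0.4390 0.0366; 7.3171 -1.6098]
AᵀP(A−BK) = [10.0244 -3.5854; -3.5854 1.2988]
P' = Q + AᵀP(A−BK) = [18.0244 -2.5854; -2.5854 1.5488]
tr(P') = 19.5732


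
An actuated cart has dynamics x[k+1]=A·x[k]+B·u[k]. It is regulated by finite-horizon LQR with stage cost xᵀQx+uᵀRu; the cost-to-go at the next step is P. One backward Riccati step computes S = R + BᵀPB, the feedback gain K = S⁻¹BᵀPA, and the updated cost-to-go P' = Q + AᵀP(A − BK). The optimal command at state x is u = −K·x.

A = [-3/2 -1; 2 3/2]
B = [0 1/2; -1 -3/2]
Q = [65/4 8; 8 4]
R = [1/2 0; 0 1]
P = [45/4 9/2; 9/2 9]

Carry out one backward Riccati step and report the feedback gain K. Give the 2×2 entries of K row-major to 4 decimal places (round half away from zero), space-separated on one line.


BᵀP = [-4.5000 -9.0000; -1.1250 -11.2500]
S = R + BᵀPB = [1/2 0; 0 1] + [9.0000 11.2500; 11.2500 16.3125] = [9.5000 11.2500; 11.2500 17.3125]
BᵀPA = [-11.2500 -9.0000; -20.8125 -15.7500]
K = S⁻¹·BᵀPA = [1.0387 0.5639; -1.8772 -1.2762]
A−BK = [-0.5614 -0.3619; 0.2230 0.1496]
AᵀP(A−BK) = [6.9299 4.5334; 4.5334 2.9753]
P' = Q + AᵀP(A−BK) = [23.1799 12.5334; 12.5334 6.9753]
tr(P') = 30.1552

1.0387 0.5639 -1.8772 -1.2762


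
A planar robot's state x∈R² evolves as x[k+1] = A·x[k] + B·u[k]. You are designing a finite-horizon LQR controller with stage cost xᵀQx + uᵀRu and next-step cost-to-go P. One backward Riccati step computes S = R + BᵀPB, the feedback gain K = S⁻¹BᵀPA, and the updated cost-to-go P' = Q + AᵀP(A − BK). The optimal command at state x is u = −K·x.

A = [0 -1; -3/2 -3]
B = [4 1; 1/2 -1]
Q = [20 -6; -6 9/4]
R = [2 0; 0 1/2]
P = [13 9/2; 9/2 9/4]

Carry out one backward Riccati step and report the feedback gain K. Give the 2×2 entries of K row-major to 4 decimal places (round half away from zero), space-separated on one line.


-0.2430 -0.7048 0.7645 1.4084

BᵀP = [54.2500 19.1250; 8.5000 2.2500]
S = R + BᵀPB = [2 0; 0 1/2] + [226.5625 35.1250; 35.1250 6.2500] = [228.5625 35.1250; 35.1250 6.7500]
BᵀPA = [-28.6875 -111.6250; -3.3750 -15.2500]
K = S⁻¹·BᵀPA = [-0.2430 -0.7048; 0.7645 1.4084]
A−BK = [0.2075 0.4109; -0.6140 -1.2392]
AᵀP(A−BK) = [0.6717 1.4088; 1.4088 3.0527]
P' = Q + AᵀP(A−BK) = [20.6717 -4.5912; -4.5912 5.3027]
tr(P') = 25.9743


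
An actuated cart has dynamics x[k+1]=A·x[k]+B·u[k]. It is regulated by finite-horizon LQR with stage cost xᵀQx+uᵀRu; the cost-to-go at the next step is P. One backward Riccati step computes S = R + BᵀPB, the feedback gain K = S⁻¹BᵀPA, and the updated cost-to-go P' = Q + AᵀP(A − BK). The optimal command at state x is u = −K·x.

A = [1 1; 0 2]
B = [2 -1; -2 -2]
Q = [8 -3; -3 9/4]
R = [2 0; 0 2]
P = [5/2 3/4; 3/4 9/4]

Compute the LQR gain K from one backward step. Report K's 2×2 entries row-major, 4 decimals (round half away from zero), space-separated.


BᵀP = [3.5000 -3.0000; -4.0000 -5.2500]
S = R + BᵀPB = [2 0; 0 2] + [13.0000 2.5000; 2.5000 14.5000] = [15.0000 2.5000; 2.5000 16.5000]
BᵀPA = [3.5000 -2.5000; -4.0000 -14.5000]
K = S⁻¹·BᵀPA = [0.2808 -0.0207; -0.2850 -0.8756]
A−BK = [0.1534 0.1658; -0.0083 0.2073]
AᵀP(A−BK) = [0.3772 0.5699; 0.5699 1.7513]
P' = Q + AᵀP(A−BK) = [8.3772 -2.4301; -2.4301 4.0013]
tr(P') = 12.3785

0.2808 -0.0207 -0.2850 -0.8756


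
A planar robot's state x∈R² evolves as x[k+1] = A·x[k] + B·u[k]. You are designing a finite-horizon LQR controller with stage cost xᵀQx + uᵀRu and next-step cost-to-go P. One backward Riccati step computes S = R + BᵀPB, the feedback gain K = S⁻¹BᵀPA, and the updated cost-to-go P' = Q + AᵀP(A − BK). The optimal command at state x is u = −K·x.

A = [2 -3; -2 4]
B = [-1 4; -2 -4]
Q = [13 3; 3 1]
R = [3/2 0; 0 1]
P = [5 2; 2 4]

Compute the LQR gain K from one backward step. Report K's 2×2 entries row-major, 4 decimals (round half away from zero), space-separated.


BᵀP = [-9.0000 -10.0000; 12.0000 -8.0000]
S = R + BᵀPB = [3/2 0; 0 1] + [29.0000 4.0000; 4.0000 80.0000] = [30.5000 4.0000; 4.0000 81.0000]
BᵀPA = [2.0000 -13.0000; 40.0000 -68.0000]
K = S⁻¹·BᵀPA = [0.0008 -0.3182; 0.4938 -0.8238]
A−BK = [0.0257 -0.0230; -0.0232 0.0684]
AᵀP(A−BK) = [0.2469 -0.4119; -0.4119 0.8456]
P' = Q + AᵀP(A−BK) = [13.2469 2.5881; 2.5881 1.8456]
tr(P') = 15.0925

0.0008 -0.3182 0.4938 -0.8238


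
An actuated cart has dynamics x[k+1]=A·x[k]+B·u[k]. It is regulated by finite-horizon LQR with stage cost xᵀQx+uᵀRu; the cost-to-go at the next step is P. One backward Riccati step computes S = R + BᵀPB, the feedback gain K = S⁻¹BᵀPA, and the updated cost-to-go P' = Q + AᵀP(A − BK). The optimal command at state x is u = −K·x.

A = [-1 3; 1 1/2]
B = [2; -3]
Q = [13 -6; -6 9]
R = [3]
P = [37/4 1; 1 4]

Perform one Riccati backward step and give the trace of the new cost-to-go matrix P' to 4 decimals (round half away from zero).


83.4297

BᵀP = [15.5000 -10.0000]
S = R + BᵀPB = [3] + [61.0000] = [64.0000]
BᵀPA = [-25.5000 41.5000]
K = S⁻¹·BᵀPA = [-0.3984 0.6484]
A−BK = [-0.2031 1.7031; -0.1953 2.4453]
AᵀP(A−BK) = [1.0898 -6.7148; -6.7148 60.3398]
P' = Q + AᵀP(A−BK) = [14.0898 -12.7148; -12.7148 69.3398]
tr(P') = 83.4297


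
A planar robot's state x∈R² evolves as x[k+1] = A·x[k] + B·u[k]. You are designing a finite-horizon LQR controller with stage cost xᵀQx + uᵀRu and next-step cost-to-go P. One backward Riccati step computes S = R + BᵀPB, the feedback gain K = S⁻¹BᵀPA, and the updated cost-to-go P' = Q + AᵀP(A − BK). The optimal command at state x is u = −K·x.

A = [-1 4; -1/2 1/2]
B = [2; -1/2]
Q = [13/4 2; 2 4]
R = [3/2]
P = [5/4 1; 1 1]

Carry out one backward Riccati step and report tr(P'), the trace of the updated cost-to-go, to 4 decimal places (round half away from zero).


16.2895

BᵀP = [2.0000 1.5000]
S = R + BᵀPB = [3/2] + [3.2500] = [4.7500]
BᵀPA = [-2.7500 8.7500]
K = S⁻¹·BᵀPA = [-0.5789 1.8421]
A−BK = [0.1579 0.3158; -0.7895 1.4211]
AᵀP(A−BK) = [0.9079 -2.6842; -2.6842 8.1316]
P' = Q + AᵀP(A−BK) = [4.1579 -0.6842; -0.6842 12.1316]
tr(P') = 16.2895


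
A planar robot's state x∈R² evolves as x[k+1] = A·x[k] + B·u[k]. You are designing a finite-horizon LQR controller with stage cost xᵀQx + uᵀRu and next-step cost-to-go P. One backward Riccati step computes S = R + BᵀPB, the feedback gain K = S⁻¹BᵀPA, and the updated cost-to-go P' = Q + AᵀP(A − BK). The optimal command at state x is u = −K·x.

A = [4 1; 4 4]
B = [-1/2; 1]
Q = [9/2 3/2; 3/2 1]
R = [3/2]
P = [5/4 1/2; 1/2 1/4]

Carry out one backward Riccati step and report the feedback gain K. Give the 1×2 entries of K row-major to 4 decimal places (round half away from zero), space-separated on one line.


BᵀP = [-0.1250 0.0000]
S = R + BᵀPB = [3/2] + [0.0625] = [1.5625]
BᵀPA = [-0.5000 -0.1250]
K = S⁻¹·BᵀPA = [-0.3200 -0.0800]
A−BK = [3.8400 0.9600; 4.3200 4.0800]
AᵀP(A−BK) = [39.8400 18.9600; 18.9600 9.2400]
P' = Q + AᵀP(A−BK) = [44.3400 20.4600; 20.4600 10.2400]
tr(P') = 54.5800

-0.3200 -0.0800


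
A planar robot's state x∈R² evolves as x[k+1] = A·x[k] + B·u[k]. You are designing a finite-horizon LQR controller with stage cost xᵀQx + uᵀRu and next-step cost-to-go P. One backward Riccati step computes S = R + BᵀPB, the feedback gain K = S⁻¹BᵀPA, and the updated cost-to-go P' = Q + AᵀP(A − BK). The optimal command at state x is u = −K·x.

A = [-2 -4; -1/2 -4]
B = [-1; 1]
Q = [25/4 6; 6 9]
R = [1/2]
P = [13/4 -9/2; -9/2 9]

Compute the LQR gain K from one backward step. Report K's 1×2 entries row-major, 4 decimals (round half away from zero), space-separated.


BᵀP = [-7.7500 13.5000]
S = R + BᵀPB = [1/2] + [21.2500] = [21.7500]
BᵀPA = [8.7500 -23.0000]
K = S⁻¹·BᵀPA = [0.4023 -1.0575]
A−BK = [-1.5977 -5.0575; -0.9023 -2.9425]
AᵀP(A−BK) = [2.7299 8.2529; 8.2529 27.6782]
P' = Q + AᵀP(A−BK) = [8.9799 14.2529; 14.2529 36.6782]
tr(P') = 45.6580

0.4023 -1.0575


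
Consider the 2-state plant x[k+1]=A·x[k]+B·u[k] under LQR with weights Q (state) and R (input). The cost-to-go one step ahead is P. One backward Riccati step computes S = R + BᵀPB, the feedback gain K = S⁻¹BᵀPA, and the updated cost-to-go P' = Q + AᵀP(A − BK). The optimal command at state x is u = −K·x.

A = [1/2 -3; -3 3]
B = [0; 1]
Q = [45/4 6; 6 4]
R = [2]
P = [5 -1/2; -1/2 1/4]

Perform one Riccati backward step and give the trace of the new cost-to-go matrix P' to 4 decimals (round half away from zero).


73.8056

BᵀP = [-0.5000 0.2500]
S = R + BᵀPB = [2] + [0.2500] = [2.2500]
BᵀPA = [-1.0000 2.2500]
K = S⁻¹·BᵀPA = [-0.4444 1.0000]
A−BK = [0.5000 -3.0000; -2.5556 2.0000]
AᵀP(A−BK) = [4.5556 -14.0000; -14.0000 54.0000]
P' = Q + AᵀP(A−BK) = [15.8056 -8.0000; -8.0000 58.0000]
tr(P') = 73.8056


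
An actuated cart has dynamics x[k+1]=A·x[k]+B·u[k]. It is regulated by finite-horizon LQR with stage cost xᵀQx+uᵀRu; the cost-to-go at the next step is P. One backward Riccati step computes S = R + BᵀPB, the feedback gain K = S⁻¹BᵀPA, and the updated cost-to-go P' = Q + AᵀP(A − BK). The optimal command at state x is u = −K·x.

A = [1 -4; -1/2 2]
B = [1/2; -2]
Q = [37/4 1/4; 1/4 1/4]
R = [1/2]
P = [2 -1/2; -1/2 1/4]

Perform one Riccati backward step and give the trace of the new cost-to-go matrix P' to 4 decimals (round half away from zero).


21.0990

BᵀP = [2.0000 -0.7500]
S = R + BᵀPB = [1/2] + [2.5000] = [3.0000]
BᵀPA = [2.3750 -9.5000]
K = S⁻¹·BᵀPA = [0.7917 -3.1667]
A−BK = [0.6042 -2.4167; 1.0833 -4.3333]
AᵀP(A−BK) = [0.6823 -2.7292; -2.7292 10.9167]
P' = Q + AᵀP(A−BK) = [9.9323 -2.4792; -2.4792 11.1667]
tr(P') = 21.0990


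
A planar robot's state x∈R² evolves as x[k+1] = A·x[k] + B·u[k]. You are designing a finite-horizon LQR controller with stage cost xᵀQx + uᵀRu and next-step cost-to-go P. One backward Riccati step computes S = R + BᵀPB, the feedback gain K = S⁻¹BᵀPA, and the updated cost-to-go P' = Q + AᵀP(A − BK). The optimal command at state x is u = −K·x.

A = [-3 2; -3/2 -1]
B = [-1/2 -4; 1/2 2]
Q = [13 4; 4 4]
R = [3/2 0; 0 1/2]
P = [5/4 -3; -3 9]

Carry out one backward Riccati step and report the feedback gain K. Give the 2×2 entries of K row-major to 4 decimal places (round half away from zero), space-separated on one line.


BᵀP = [-2.1250 6.0000; -11.0000 30.0000]
S = R + BᵀPB = [3/2 0; 0 1/2] + [4.0625 20.5000; 20.5000 104.0000] = [5.5625 20.5000; 20.5000 104.5000]
BᵀPA = [-2.6250 -10.2500; -12.0000 -52.0000]
K = S⁻¹·BᵀPA = [-0.1758 -0.0318; -0.0803 -0.4914]
A−BK = [-3.4093 0.0186; -1.2514 -0.0014]
AᵀP(A−BK) = [3.0744 0.0201; 0.0201 0.1228]
P' = Q + AᵀP(A−BK) = [16.0744 4.0201; 4.0201 4.1228]
tr(P') = 20.1972

-0.1758 -0.0318 -0.0803 -0.4914


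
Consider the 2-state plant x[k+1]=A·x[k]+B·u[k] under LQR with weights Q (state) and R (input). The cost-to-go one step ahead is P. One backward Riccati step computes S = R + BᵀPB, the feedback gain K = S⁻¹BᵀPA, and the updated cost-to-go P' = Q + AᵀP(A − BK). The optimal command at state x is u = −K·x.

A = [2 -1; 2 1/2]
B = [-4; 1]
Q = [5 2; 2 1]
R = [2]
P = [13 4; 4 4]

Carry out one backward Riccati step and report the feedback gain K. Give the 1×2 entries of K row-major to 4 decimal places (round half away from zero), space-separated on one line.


-0.6593 0.2308

BᵀP = [-48.0000 -12.0000]
S = R + BᵀPB = [2] + [180.0000] = [182.0000]
BᵀPA = [-120.0000 42.0000]
K = S⁻¹·BᵀPA = [-0.6593 0.2308]
A−BK = [-0.6374 -0.0769; 2.6593 0.2692]
AᵀP(A−BK) = [20.8791 1.6923; 1.6923 0.3077]
P' = Q + AᵀP(A−BK) = [25.8791 3.6923; 3.6923 1.3077]
tr(P') = 27.1868


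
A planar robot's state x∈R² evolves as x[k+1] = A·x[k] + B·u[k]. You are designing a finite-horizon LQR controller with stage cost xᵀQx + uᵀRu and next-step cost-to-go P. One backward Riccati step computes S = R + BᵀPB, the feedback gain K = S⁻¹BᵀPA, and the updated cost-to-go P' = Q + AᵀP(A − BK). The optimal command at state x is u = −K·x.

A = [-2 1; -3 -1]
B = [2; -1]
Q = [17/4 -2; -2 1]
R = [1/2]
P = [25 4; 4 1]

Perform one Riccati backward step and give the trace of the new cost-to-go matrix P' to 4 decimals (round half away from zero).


BᵀP = [46.0000 7.0000]
S = R + BᵀPB = [1/2] + [85.0000] = [85.5000]
BᵀPA = [-113.0000 39.0000]
K = S⁻¹·BᵀPA = [-1.3216 0.4561]
A−BK = [0.6433 0.0877; -4.3216 -0.5439]
AᵀP(A−BK) = [7.6550 0.5439; 0.5439 0.2105]
P' = Q + AᵀP(A−BK) = [11.9050 -1.4561; -1.4561 1.2105]
tr(P') = 13.1155

13.1155


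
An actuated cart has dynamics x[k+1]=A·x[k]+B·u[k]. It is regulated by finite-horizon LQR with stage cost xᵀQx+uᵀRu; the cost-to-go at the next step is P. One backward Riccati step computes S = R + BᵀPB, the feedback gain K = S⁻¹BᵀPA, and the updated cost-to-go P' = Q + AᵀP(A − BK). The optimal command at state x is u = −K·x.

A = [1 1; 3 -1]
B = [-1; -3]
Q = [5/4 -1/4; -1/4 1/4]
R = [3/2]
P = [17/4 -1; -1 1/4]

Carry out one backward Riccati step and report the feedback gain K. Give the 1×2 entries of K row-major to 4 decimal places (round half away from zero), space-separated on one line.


BᵀP = [-1.2500 0.2500]
S = R + BᵀPB = [3/2] + [0.5000] = [2.0000]
BᵀPA = [-0.5000 -1.5000]
K = S⁻¹·BᵀPA = [-0.2500 -0.7500]
A−BK = [0.7500 0.2500; 2.2500 -3.2500]
AᵀP(A−BK) = [0.3750 1.1250; 1.1250 5.3750]
P' = Q + AᵀP(A−BK) = [1.6250 0.8750; 0.8750 5.6250]
tr(P') = 7.2500

-0.2500 -0.7500


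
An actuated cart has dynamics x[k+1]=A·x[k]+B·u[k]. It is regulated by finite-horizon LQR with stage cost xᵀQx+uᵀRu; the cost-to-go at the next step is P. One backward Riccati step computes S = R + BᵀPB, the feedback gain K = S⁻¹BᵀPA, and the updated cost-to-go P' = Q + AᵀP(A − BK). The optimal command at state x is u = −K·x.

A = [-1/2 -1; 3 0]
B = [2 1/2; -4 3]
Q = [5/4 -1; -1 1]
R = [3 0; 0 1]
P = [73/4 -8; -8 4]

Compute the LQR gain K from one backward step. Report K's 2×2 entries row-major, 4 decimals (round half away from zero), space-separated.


BᵀP = [68.5000 -32.0000; -14.8750 8.0000]
S = R + BᵀPB = [3 0; 0 1] + [265.0000 -61.7500; -61.7500 16.5625] = [268.0000 -61.7500; -61.7500 17.5625]
BᵀPA = [-130.2500 -68.5000; 31.4375 14.8750]
K = S⁻¹·BᵀPA = [-0.3874 -0.3183; 0.4278 -0.2723]
A−BK = [0.0610 -0.2271; 0.1669 -0.4564]
AᵀP(A−BK) = [0.6498 0.2220; 0.2220 0.4943]
P' = Q + AᵀP(A−BK) = [1.8998 -0.7780; -0.7780 1.4943]
tr(P') = 3.3941

-0.3874 -0.3183 0.4278 -0.2723


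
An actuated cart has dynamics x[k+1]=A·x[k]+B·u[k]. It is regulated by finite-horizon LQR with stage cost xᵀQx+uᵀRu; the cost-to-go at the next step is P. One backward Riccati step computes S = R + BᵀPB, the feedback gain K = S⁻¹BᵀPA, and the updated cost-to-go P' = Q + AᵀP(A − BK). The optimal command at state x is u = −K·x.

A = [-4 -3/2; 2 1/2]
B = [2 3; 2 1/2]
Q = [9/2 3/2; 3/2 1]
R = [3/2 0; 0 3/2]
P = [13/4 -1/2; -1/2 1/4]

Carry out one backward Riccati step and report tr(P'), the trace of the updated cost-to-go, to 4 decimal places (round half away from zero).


10.2761

BᵀP = [5.5000 -0.5000; 9.5000 -1.3750]
S = R + BᵀPB = [3/2 0; 0 3/2] + [10.0000 16.2500; 16.2500 27.8125] = [11.5000 16.2500; 16.2500 29.3125]
BᵀPA = [-23.0000 -8.5000; -40.7500 -14.9375]
K = S⁻¹·BᵀPA = [-0.1643 -0.0879; -1.2991 -0.4608]
A−BK = [0.2259 0.0584; 2.9782 0.9063]
AᵀP(A−BK) = [4.2824 1.4480; 1.4480 0.4937]
P' = Q + AᵀP(A−BK) = [8.7824 2.9480; 2.9480 1.4937]
tr(P') = 10.2761


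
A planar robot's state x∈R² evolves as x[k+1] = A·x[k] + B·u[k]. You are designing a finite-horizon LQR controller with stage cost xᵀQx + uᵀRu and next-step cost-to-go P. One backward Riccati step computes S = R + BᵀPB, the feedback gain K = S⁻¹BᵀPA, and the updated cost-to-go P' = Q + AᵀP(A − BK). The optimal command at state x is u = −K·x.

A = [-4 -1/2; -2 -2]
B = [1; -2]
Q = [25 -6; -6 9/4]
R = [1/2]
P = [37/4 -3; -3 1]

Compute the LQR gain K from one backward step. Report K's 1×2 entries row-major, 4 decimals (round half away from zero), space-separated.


BᵀP = [15.2500 -5.0000]
S = R + BᵀPB = [1/2] + [25.2500] = [25.7500]
BᵀPA = [-51.0000 2.3750]
K = S⁻¹·BᵀPA = [-1.9806 0.0922]
A−BK = [-2.0194 -0.5922; -5.9612 -1.8155]
AᵀP(A−BK) = [2.9903 0.2039; 0.2039 0.0934]
P' = Q + AᵀP(A−BK) = [27.9903 -5.7961; -5.7961 2.3434]
tr(P') = 30.3337

-1.9806 0.0922


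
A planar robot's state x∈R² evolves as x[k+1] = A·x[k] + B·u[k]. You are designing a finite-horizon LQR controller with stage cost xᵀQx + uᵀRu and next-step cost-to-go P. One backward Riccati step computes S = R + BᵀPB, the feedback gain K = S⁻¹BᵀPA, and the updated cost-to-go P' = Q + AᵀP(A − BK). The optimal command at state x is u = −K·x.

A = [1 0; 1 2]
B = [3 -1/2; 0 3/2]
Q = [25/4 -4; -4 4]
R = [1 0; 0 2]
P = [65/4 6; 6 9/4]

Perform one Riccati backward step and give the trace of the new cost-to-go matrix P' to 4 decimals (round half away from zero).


BᵀP = [48.7500 18.0000; 0.8750 0.3750]
S = R + BᵀPB = [1 0; 0 2] + [146.2500 2.6250; 2.6250 0.1250] = [147.2500 2.6250; 2.6250 2.1250]
BᵀPA = [66.7500 36.0000; 1.2500 0.7500]
K = S⁻¹·BᵀPA = [0.4528 0.2436; 0.0289 0.0521]
A−BK = [-0.3439 -0.7046; 0.9567 1.9219]
AᵀP(A−BK) = [0.2398 0.1777; 0.1777 0.1930]
P' = Q + AᵀP(A−BK) = [6.4898 -3.8223; -3.8223 4.1930]
tr(P') = 10.6828

10.6828


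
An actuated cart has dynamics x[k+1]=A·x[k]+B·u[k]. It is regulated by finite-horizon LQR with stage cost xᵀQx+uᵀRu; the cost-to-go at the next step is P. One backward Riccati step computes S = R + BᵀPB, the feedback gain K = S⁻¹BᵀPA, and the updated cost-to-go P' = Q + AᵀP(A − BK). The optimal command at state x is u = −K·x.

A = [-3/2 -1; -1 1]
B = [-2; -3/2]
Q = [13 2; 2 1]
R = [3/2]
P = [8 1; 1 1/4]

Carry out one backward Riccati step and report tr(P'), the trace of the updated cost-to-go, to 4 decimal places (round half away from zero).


BᵀP = [-17.5000 -2.3750]
S = R + BᵀPB = [3/2] + [38.5625] = [40.0625]
BᵀPA = [28.6250 15.1250]
K = S⁻¹·BᵀPA = [0.7145 0.3775]
A−BK = [-0.0710 -0.2449; 0.0718 1.5663]
AᵀP(A−BK) = [0.7972 0.4431; 0.4431 0.5398]
P' = Q + AᵀP(A−BK) = [13.7972 2.4431; 2.4431 1.5398]
tr(P') = 15.3370

15.3370


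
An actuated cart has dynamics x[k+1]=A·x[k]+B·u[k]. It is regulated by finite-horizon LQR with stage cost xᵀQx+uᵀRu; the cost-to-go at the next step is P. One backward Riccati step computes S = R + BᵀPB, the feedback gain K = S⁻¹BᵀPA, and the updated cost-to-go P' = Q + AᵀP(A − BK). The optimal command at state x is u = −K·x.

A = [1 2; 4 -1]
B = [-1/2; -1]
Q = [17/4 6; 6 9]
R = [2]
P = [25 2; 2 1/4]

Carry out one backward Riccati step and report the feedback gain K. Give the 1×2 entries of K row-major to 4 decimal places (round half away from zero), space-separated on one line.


BᵀP = [-14.5000 -1.2500]
S = R + BᵀPB = [2] + [8.5000] = [10.5000]
BᵀPA = [-19.5000 -27.7500]
K = S⁻¹·BᵀPA = [-1.8571 -2.6429]
A−BK = [0.0714 0.6786; 2.1429 -3.6429]
AᵀP(A−BK) = [8.7857 11.4643; 11.4643 18.9107]
P' = Q + AᵀP(A−BK) = [13.0357 17.4643; 17.4643 27.9107]
tr(P') = 40.9464

-1.8571 -2.6429


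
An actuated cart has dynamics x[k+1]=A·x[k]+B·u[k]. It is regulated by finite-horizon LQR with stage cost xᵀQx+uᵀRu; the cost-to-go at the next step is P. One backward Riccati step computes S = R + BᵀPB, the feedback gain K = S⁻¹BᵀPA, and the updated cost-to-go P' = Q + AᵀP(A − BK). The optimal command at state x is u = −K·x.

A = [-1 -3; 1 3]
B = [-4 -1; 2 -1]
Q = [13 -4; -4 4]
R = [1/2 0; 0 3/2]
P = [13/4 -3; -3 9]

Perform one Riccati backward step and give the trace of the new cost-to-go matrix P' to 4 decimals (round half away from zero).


18.8753

BᵀP = [-19.0000 30.0000; -0.2500 -6.0000]
S = R + BᵀPB = [1/2 0; 0 3/2] + [136.0000 -11.0000; -11.0000 6.2500] = [136.5000 -11.0000; -11.0000 7.7500]
BᵀPA = [49.0000 147.0000; -5.7500 -17.2500]
K = S⁻¹·BᵀPA = [0.3378 1.0135; -0.2624 -0.7873]
A−BK = [0.0889 0.2666; 0.0619 0.1857]
AᵀP(A−BK) = [0.1875 0.5626; 0.5626 1.6877]
P' = Q + AᵀP(A−BK) = [13.1875 -3.4374; -3.4374 5.6877]
tr(P') = 18.8753


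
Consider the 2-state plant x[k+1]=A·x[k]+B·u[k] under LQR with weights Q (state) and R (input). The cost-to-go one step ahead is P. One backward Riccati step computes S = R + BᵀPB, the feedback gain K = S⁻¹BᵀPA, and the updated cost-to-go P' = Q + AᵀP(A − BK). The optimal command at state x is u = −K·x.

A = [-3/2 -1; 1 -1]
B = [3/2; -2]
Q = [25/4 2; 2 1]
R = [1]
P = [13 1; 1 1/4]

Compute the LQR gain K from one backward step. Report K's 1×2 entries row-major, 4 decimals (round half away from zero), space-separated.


BᵀP = [17.5000 1.0000]
S = R + BᵀPB = [1] + [24.2500] = [25.2500]
BᵀPA = [-25.2500 -18.5000]
K = S⁻¹·BᵀPA = [-1.0000 -0.7327]
A−BK = [0.0000 0.0990; -1.0000 -2.4653]
AᵀP(A−BK) = [1.2500 1.2500; 1.2500 1.6955]
P' = Q + AᵀP(A−BK) = [7.5000 3.2500; 3.2500 2.6955]
tr(P') = 10.1955

-1.0000 -0.7327


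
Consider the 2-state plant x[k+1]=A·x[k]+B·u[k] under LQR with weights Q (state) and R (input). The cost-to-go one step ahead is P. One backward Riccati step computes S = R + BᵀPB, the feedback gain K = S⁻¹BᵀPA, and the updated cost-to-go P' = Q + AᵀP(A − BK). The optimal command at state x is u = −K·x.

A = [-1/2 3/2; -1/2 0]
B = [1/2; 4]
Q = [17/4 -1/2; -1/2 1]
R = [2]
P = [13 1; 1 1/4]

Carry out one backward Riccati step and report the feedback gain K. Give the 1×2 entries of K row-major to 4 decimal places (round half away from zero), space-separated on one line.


BᵀP = [10.5000 1.5000]
S = R + BᵀPB = [2] + [11.2500] = [13.2500]
BᵀPA = [-6.0000 15.7500]
K = S⁻¹·BᵀPA = [-0.4528 1.1887]
A−BK = [-0.2736 0.9057; 1.3113 -4.7547]
AᵀP(A−BK) = [1.0955 -3.3679; -3.3679 10.5283]
P' = Q + AᵀP(A−BK) = [5.3455 -3.8679; -3.8679 11.5283]
tr(P') = 16.8738

-0.4528 1.1887


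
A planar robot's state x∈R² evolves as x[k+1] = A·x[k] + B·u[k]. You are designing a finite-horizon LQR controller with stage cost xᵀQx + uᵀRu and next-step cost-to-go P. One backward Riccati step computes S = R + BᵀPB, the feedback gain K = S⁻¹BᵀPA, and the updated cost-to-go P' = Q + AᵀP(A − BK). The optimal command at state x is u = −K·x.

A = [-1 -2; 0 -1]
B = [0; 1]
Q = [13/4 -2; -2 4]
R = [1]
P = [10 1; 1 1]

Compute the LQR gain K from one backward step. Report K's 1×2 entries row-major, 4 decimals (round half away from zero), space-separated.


BᵀP = [1.0000 1.0000]
S = R + BᵀPB = [1] + [1.0000] = [2.0000]
BᵀPA = [-1.0000 -3.0000]
K = S⁻¹·BᵀPA = [-0.5000 -1.5000]
A−BK = [-1.0000 -2.0000; 0.5000 0.5000]
AᵀP(A−BK) = [9.5000 19.5000; 19.5000 40.5000]
P' = Q + AᵀP(A−BK) = [12.7500 17.5000; 17.5000 44.5000]
tr(P') = 57.2500

-0.5000 -1.5000


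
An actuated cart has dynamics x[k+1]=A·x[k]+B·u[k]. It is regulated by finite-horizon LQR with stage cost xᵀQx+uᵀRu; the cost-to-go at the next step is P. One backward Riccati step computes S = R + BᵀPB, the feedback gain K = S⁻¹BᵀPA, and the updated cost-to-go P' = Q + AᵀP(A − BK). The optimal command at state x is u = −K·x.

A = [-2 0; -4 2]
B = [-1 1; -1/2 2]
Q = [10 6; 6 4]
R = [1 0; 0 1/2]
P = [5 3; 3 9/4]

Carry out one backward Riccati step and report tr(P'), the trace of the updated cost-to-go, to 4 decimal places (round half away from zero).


BᵀP = [-6.5000 -4.1250; 11.0000 7.5000]
S = R + BᵀPB = [1 0; 0 1/2] + [8.5625 -14.7500; -14.7500 26.0000] = [9.5625 -14.7500; -14.7500 26.5000]
BᵀPA = [29.5000 -8.2500; -52.0000 15.0000]
K = S⁻¹·BᵀPA = [0.4115 0.0732; -1.7332 0.6068]
A−BK = [0.1447 -0.5336; -0.3278 0.8230]
AᵀP(A−BK) = [1.7332 -0.6068; -0.6068 0.5022]
P' = Q + AᵀP(A−BK) = [11.7332 5.3932; 5.3932 4.5022]
tr(P') = 16.2354

16.2354


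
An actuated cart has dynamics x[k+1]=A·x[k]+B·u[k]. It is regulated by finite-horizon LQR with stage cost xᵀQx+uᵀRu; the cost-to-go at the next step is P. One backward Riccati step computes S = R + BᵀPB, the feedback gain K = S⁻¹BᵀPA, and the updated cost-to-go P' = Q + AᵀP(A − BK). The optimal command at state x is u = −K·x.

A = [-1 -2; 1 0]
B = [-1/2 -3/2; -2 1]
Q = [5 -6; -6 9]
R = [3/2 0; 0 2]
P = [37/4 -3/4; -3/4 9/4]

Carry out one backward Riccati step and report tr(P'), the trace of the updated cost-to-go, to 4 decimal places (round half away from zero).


BᵀP = [-3.1250 -4.1250; -14.6250 3.3750]
S = R + BᵀPB = [3/2 0; 0 2] + [9.8125 0.5625; 0.5625 25.3125] = [11.3125 0.5625; 0.5625 27.3125]
BᵀPA = [-1.0000 6.2500; 18.0000 29.2500]
K = S⁻¹·BᵀPA = [-0.1213 0.4997; 0.6615 1.0606]
A−BK = [-0.0683 -0.1592; 0.0959 -0.0612]
AᵀP(A−BK) = [0.9710 1.4081; 1.4081 2.8527]
P' = Q + AᵀP(A−BK) = [5.9710 -4.5919; -4.5919 11.8527]
tr(P') = 17.8237

17.8237


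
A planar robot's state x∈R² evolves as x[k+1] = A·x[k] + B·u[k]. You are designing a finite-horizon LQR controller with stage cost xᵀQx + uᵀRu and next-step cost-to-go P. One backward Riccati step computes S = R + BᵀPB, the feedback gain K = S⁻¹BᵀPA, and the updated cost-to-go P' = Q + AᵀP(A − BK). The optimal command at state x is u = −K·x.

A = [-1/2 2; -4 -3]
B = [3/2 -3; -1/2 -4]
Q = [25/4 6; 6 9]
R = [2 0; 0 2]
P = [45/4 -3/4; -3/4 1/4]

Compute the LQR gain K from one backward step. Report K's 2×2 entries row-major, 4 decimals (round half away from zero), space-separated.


BᵀP = [17.2500 -1.2500; -30.7500 1.2500]
S = R + BᵀPB = [2 0; 0 2] + [26.5000 -46.7500; -46.7500 87.2500] = [28.5000 -46.7500; -46.7500 89.2500]
BᵀPA = [-3.6250 38.2500; 10.3750 -65.2500]
K = S⁻¹·BᵀPA = [0.4510 1.0148; 0.3525 -0.1995]
A−BK = [-0.1190 -0.1208; -2.3645 -3.2906]
AᵀP(A−BK) = [1.7903 2.3737; 2.3737 4.4144]
P' = Q + AᵀP(A−BK) = [8.0403 8.3737; 8.3737 13.4144]
tr(P') = 21.4547

0.4510 1.0148 0.3525 -0.1995


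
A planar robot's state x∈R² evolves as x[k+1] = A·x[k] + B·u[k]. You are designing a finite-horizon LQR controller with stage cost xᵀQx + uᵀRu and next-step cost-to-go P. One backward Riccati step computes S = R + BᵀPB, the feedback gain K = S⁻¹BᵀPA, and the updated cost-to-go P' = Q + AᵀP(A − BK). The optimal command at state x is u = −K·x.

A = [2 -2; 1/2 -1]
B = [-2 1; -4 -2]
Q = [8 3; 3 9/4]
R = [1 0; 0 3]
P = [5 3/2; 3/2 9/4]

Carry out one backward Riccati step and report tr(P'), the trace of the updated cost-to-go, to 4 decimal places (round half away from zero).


13.7055

BᵀP = [-16.0000 -12.0000; 2.0000 -3.0000]
S = R + BᵀPB = [1 0; 0 3] + [80.0000 8.0000; 8.0000 8.0000] = [81.0000 8.0000; 8.0000 11.0000]
BᵀPA = [-38.0000 44.0000; 2.5000 -1.0000]
K = S⁻¹·BᵀPA = [-0.5296 0.5949; 0.6125 -0.5236]
A−BK = [0.3283 -0.2866; -0.3936 0.3325]
AᵀP(A−BK) = [1.9056 -1.7090; -1.7090 1.5499]
P' = Q + AᵀP(A−BK) = [9.9056 1.2910; 1.2910 3.7999]
tr(P') = 13.7055


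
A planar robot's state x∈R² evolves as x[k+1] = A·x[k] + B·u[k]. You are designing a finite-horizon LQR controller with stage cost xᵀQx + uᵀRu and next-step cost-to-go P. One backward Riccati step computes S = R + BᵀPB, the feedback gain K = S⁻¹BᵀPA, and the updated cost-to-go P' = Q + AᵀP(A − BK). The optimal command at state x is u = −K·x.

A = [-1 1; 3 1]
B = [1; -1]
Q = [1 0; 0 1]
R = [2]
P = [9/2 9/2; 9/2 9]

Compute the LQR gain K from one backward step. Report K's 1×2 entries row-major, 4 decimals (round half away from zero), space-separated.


BᵀP = [0.0000 -4.5000]
S = R + BᵀPB = [2] + [4.5000] = [6.5000]
BᵀPA = [-13.5000 -4.5000]
K = S⁻¹·BᵀPA = [-2.0769 -0.6923]
A−BK = [1.0769 1.6923; 0.9231 0.3077]
AᵀP(A−BK) = [30.4615 22.1538; 22.1538 19.3846]
P' = Q + AᵀP(A−BK) = [31.4615 22.1538; 22.1538 20.3846]
tr(P') = 51.8462

-2.0769 -0.6923


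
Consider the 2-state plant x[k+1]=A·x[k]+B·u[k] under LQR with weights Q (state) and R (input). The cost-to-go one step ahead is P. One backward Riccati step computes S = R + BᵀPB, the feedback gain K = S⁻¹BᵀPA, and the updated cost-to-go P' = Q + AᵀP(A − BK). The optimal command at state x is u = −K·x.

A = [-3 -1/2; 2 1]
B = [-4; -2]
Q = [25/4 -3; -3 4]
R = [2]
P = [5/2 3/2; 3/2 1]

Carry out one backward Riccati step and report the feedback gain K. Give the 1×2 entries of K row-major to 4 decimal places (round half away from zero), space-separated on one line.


0.3286 -0.0214

BᵀP = [-13.0000 -8.0000]
S = R + BᵀPB = [2] + [68.0000] = [70.0000]
BᵀPA = [23.0000 -1.5000]
K = S⁻¹·BᵀPA = [0.3286 -0.0214]
A−BK = [-1.6857 -0.5857; 2.6571 0.9571]
AᵀP(A−BK) = [0.9429 0.2429; 0.2429 0.0929]
P' = Q + AᵀP(A−BK) = [7.1929 -2.7571; -2.7571 4.0929]
tr(P') = 11.2857


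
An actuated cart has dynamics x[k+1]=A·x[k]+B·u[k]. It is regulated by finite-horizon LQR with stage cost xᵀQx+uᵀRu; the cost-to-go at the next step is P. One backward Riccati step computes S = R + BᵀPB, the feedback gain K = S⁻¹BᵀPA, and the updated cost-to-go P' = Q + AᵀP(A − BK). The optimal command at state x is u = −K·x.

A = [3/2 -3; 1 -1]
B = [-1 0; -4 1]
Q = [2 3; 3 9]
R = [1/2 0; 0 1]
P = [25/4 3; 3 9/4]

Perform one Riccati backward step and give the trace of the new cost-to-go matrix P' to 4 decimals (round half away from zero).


BᵀP = [-18.2500 -12.0000; 3.0000 2.2500]
S = R + BᵀPB = [1/2 0; 0 1] + [66.2500 -12.0000; -12.0000 2.2500] = [66.7500 -12.0000; -12.0000 3.2500]
BᵀPA = [-39.3750 66.7500; 6.7500 -11.2500]
K = S⁻¹·BᵀPA = [-0.6440 1.1234; -0.3008 0.6864]
A−BK = [0.8560 -1.8766; -1.2751 2.8072]
AᵀP(A−BK) = [1.9868 -4.2744; -4.2744 9.2352]
P' = Q + AᵀP(A−BK) = [3.9868 -1.2744; -1.2744 18.2352]
tr(P') = 22.2220

22.2220


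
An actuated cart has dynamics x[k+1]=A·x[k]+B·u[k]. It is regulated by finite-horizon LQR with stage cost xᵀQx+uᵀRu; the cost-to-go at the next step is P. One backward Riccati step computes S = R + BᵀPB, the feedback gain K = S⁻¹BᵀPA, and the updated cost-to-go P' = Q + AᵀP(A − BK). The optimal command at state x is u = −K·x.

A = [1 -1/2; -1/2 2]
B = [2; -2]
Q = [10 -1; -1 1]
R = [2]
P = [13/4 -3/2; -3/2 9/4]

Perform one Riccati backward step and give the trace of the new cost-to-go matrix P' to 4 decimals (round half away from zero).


BᵀP = [9.5000 -7.5000]
S = R + BᵀPB = [2] + [34.0000] = [36.0000]
BᵀPA = [13.2500 -19.7500]
K = S⁻¹·BᵀPA = [0.3681 -0.5486]
A−BK = [0.2639 0.5972; 0.2361 0.9028]
AᵀP(A−BK) = [0.4358 0.0191; 0.0191 1.9774]
P' = Q + AᵀP(A−BK) = [10.4358 -0.9809; -0.9809 2.9774]
tr(P') = 13.4132

13.4132


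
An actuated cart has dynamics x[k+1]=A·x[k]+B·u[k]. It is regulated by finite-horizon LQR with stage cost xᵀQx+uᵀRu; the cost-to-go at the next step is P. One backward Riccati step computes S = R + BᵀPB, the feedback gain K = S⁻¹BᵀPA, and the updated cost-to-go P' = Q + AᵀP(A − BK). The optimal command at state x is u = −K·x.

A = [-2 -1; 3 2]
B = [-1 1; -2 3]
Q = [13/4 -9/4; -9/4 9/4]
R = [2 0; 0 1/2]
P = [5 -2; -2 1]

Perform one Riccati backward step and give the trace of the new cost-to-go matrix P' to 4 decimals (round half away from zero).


53.8846

BᵀP = [-1.0000 0.0000; -1.0000 1.0000]
S = R + BᵀPB = [2 0; 0 1/2] + [1.0000 -1.0000; -1.0000 2.0000] = [3.0000 -1.0000; -1.0000 2.5000]
BᵀPA = [2.0000 1.0000; 5.0000 3.0000]
K = S⁻¹·BᵀPA = [1.5385 0.8462; 2.6154 1.5385]
A−BK = [-3.0769 -1.6923; -1.7692 -0.9231]
AᵀP(A−BK) = [36.8462 20.6154; 20.6154 11.5385]
P' = Q + AᵀP(A−BK) = [40.0962 18.3654; 18.3654 13.7885]
tr(P') = 53.8846


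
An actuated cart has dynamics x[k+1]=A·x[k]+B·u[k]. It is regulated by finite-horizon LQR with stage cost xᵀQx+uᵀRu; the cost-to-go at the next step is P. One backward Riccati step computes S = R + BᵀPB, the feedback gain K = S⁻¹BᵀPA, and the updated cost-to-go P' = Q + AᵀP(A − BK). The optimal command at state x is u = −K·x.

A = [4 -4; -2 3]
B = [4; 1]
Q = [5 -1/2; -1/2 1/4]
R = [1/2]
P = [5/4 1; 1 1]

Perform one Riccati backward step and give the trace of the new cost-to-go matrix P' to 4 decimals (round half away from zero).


BᵀP = [6.0000 5.0000]
S = R + BᵀPB = [1/2] + [29.0000] = [29.5000]
BᵀPA = [14.0000 -9.0000]
K = S⁻¹·BᵀPA = [0.4746 -0.3051]
A−BK = [2.1017 -2.7797; -2.4746 3.3051]
AᵀP(A−BK) = [1.3559 -1.7288; -1.7288 2.2542]
P' = Q + AᵀP(A−BK) = [6.3559 -2.2288; -2.2288 2.5042]
tr(P') = 8.8602

8.8602


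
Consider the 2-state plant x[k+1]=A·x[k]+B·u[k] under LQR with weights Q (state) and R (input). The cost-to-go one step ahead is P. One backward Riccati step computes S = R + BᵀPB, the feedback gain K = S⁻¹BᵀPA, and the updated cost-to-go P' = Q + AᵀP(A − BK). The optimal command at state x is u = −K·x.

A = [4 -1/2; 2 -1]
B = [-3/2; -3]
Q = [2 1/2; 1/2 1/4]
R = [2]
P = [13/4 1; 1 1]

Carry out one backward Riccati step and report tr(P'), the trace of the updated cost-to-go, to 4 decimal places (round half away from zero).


14.4010

BᵀP = [-7.8750 -4.5000]
S = R + BᵀPB = [2] + [25.3125] = [27.3125]
BᵀPA = [-40.5000 8.4375]
K = S⁻¹·BᵀPA = [-1.4828 0.3089]
A−BK = [1.7757 -0.0366; -2.4485 -0.0732]
AᵀP(A−BK) = [11.9451 -0.9886; -0.9886 0.2059]
P' = Q + AᵀP(A−BK) = [13.9451 -0.4886; -0.4886 0.4559]
tr(P') = 14.4010


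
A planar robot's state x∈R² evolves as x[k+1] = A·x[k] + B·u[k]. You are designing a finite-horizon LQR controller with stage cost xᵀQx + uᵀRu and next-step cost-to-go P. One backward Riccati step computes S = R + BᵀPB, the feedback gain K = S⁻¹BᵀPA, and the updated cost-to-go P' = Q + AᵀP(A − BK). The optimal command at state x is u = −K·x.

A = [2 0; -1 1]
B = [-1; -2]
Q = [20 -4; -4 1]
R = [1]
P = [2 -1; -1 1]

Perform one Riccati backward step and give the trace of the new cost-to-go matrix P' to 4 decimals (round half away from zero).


34.3333

BᵀP = [0.0000 -1.0000]
S = R + BᵀPB = [1] + [2.0000] = [3.0000]
BᵀPA = [1.0000 -1.0000]
K = S⁻¹·BᵀPA = [0.3333 -0.3333]
A−BK = [2.3333 -0.3333; -0.3333 0.3333]
AᵀP(A−BK) = [12.6667 -2.6667; -2.6667 0.6667]
P' = Q + AᵀP(A−BK) = [32.6667 -6.6667; -6.6667 1.6667]
tr(P') = 34.3333


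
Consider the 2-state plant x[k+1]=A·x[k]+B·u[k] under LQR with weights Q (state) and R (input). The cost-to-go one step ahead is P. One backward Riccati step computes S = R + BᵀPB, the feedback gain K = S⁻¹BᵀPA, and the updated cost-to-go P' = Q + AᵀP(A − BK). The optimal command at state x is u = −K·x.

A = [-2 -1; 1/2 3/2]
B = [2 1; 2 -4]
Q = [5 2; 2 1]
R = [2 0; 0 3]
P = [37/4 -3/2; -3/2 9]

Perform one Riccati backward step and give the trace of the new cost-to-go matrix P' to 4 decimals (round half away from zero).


BᵀP = [15.5000 15.0000; 15.2500 -37.5000]
S = R + BᵀPB = [2 0; 0 3] + [61.0000 -44.5000; -44.5000 165.2500] = [63.0000 -44.5000; -44.5000 168.2500]
BᵀPA = [-23.5000 7.0000; -49.2500 -71.5000]
K = S⁻¹·BᵀPA = [-0.7130 -0.2325; -0.4813 -0.4865]
A−BK = [-0.0928 -0.0486; 0.0008 0.0192]
AᵀP(A−BK) = [1.7914 1.0784; 1.0784 0.8459]
P' = Q + AᵀP(A−BK) = [6.7914 3.0784; 3.0784 1.8459]
tr(P') = 8.6373

8.6373


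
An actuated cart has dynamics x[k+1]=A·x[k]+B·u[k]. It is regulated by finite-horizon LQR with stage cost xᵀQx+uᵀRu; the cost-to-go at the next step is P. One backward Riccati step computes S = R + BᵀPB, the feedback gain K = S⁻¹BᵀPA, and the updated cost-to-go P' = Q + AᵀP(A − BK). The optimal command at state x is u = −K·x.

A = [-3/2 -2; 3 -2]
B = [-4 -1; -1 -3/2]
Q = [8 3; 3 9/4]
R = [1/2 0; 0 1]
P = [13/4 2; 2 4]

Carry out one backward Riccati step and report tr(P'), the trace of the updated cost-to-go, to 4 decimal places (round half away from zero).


17.1899

BᵀP = [-15.0000 -12.0000; -6.2500 -8.0000]
S = R + BᵀPB = [1/2 0; 0 1] + [72.0000 33.0000; 33.0000 18.2500] = [72.5000 33.0000; 33.0000 19.2500]
BᵀPA = [-13.5000 54.0000; -14.6250 28.5000]
K = S⁻¹·BᵀPA = [0.7265 0.3229; -2.0051 0.9270]
A−BK = [-0.5993 0.2185; 0.7188 -0.2866]
AᵀP(A−BK) = [5.7951 -2.3335; -2.3335 1.1447]
P' = Q + AᵀP(A−BK) = [13.7951 0.6665; 0.6665 3.3947]
tr(P') = 17.1899


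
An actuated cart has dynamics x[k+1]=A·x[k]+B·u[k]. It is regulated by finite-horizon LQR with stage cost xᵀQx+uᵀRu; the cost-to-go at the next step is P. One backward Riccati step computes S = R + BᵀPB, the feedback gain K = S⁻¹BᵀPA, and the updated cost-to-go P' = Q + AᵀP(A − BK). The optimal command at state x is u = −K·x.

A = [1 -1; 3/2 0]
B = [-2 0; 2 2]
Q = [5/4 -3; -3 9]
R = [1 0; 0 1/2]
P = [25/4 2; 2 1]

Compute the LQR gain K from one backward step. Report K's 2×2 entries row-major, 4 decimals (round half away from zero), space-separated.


-0.5053 0.4734 1.1064 -0.4681

BᵀP = [-8.5000 -2.0000; 4.0000 2.0000]
S = R + BᵀPB = [1 0; 0 1/2] + [13.0000 -4.0000; -4.0000 4.0000] = [14.0000 -4.0000; -4.0000 4.5000]
BᵀPA = [-11.5000 8.5000; 7.0000 -4.0000]
K = S⁻¹·BᵀPA = [-0.5053 0.4734; 1.1064 -0.4681]
A−BK = [-0.0106 -0.0532; 0.2979 -0.0106]
AᵀP(A−BK) = [0.9441 -0.5293; -0.5293 0.3537]
P' = Q + AᵀP(A−BK) = [2.1941 -3.5293; -3.5293 9.3537]
tr(P') = 11.5479
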